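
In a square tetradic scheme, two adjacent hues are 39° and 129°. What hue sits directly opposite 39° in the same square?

219°

A square tetradic scheme places four hues 90° apart; opposite corners are 180° apart.
39 + 180 = 219°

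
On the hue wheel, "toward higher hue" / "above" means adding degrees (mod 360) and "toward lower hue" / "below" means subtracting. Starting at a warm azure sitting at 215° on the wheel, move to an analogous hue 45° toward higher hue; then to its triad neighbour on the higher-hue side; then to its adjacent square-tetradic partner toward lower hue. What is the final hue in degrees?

290°

analog 45° ↑ +45°: 215 + 45 = 260°
triadic ↑ +120°: 260 + 120 = 380 → 380 − 360 = 20°
square ↓ −90°: 20 − 90 = -70 → -70 + 360 = 290°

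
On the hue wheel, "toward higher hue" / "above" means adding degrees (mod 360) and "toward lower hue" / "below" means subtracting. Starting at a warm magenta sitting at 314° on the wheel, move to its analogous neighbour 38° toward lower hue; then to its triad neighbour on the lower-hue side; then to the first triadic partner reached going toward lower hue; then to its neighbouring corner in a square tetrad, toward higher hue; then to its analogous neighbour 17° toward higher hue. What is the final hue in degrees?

143°

−38° (analog 38° ↓): 314 − 38 = 276°
−120° (triadic ↓): 276 − 120 = 156°
−120° (triadic ↓): 156 − 120 = 36°
+90° (square ↑): 36 + 90 = 126°
+17° (analog 17° ↑): 126 + 17 = 143°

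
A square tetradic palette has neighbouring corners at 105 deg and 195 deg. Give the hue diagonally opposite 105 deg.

285°

A square tetradic scheme places four hues 90° apart; opposite corners are 180° apart.
105 + 180 = 285°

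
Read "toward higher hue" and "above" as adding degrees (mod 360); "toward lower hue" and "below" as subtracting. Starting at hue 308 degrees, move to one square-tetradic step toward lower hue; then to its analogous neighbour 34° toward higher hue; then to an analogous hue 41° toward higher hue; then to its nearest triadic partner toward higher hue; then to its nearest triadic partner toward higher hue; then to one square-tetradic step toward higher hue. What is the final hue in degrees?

263°

−90° (square ↓): 308 − 90 = 218°
+34° (analog 34° ↑): 218 + 34 = 252°
+41° (analog 41° ↑): 252 + 41 = 293°
+120° (triadic ↑): 293 + 120 = 413 → 413 − 360 = 53°
+120° (triadic ↑): 53 + 120 = 173°
+90° (square ↑): 173 + 90 = 263°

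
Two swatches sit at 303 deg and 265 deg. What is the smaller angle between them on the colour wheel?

|303 − 265| = 38.
38 ≤ 180, so the shorter arc is 38°.

38°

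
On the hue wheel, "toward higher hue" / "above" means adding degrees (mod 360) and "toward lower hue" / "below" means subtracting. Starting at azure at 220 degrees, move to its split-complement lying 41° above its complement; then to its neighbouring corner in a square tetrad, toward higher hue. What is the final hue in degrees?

171°

+221° (split-comp 41° ↑): 220 + 221 = 441 → 441 − 360 = 81°
+90° (square ↑): 81 + 90 = 171°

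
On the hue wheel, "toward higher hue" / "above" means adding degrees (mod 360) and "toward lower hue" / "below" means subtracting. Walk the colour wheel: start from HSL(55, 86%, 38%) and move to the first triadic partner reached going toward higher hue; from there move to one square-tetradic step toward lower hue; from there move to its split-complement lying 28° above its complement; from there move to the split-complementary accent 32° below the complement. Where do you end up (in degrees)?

81°

triadic ↑ +120°: 55 + 120 = 175°
square ↓ −90°: 175 − 90 = 85°
split-comp 28° ↑ +208°: 85 + 208 = 293°
split-comp 32° ↓ +148°: 293 + 148 = 441 → 441 − 360 = 81°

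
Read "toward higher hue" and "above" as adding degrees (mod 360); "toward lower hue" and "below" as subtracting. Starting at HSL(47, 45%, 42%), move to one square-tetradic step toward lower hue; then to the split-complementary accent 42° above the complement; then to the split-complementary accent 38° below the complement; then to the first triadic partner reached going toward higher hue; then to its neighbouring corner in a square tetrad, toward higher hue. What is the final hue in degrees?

171°

square ↓ −90°: 47 − 90 = -43 → -43 + 360 = 317°
split-comp 42° ↑ +222°: 317 + 222 = 539 → 539 − 360 = 179°
split-comp 38° ↓ +142°: 179 + 142 = 321°
triadic ↑ +120°: 321 + 120 = 441 → 441 − 360 = 81°
square ↑ +90°: 81 + 90 = 171°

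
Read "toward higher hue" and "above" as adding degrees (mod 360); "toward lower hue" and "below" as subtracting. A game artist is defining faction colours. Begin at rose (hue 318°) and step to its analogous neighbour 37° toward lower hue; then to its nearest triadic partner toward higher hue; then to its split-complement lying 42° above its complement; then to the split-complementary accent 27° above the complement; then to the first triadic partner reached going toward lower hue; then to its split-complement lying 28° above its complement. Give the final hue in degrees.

analog 37° ↓ −37°: 318 − 37 = 281°
triadic ↑ +120°: 281 + 120 = 401 → 401 − 360 = 41°
split-comp 42° ↑ +222°: 41 + 222 = 263°
split-comp 27° ↑ +207°: 263 + 207 = 470 → 470 − 360 = 110°
triadic ↓ −120°: 110 − 120 = -10 → -10 + 360 = 350°
split-comp 28° ↑ +208°: 350 + 208 = 558 → 558 − 360 = 198°

198°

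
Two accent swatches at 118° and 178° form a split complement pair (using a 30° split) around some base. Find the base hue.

328°

The accents sit 30° either side of the complement, so the complement is their short-arc midpoint on the wheel.
Short-arc midpoint of 118° and 178°: 148°.
Base is 180° from the complement: 148 − 180 = -32 → -32 + 360 = 328°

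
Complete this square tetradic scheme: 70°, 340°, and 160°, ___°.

A square tetradic scheme places four hues every 90°.
The full set through 70° is {70°, 160°, 250°, 340°}.
Given {70°, 160°, 340°}, the missing hue is 250°.

250°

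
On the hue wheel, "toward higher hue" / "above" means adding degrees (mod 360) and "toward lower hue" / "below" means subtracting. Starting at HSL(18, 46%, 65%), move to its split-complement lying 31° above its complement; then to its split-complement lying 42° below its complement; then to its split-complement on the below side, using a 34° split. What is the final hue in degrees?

153°

+211° (split-comp 31° ↑): 18 + 211 = 229°
+138° (split-comp 42° ↓): 229 + 138 = 367 → 367 − 360 = 7°
+146° (split-comp 34° ↓): 7 + 146 = 153°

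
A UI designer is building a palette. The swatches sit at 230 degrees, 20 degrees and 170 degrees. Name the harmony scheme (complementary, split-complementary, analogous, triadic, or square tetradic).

Sort the hues: 20°, 170°, 230°.
Successive gaps around the wheel: 150°, 60°, 150°.
Two 150° gaps and one 60° gap — a base hue opposite a pair of accents 30° either side of its complement — is the split-complementary pattern.

split-complementary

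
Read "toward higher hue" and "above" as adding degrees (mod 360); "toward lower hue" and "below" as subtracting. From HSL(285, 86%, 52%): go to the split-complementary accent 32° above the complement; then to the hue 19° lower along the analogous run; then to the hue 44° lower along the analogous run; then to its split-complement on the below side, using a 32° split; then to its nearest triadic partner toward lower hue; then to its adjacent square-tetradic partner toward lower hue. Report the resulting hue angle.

split-comp 32° ↑ +212°: 285 + 212 = 497 → 497 − 360 = 137°
analog 19° ↓ −19°: 137 − 19 = 118°
analog 44° ↓ −44°: 118 − 44 = 74°
split-comp 32° ↓ +148°: 74 + 148 = 222°
triadic ↓ −120°: 222 − 120 = 102°
square ↓ −90°: 102 − 90 = 12°

12°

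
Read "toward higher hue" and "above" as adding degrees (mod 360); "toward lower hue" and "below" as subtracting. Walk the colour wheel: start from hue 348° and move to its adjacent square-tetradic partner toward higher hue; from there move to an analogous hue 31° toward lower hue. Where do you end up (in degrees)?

+90° (square ↑): 348 + 90 = 438 → 438 − 360 = 78°
−31° (analog 31° ↓): 78 − 31 = 47°

47°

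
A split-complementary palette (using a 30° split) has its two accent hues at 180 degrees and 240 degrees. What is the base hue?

30°

The accents sit 30° either side of the complement, so the complement is their short-arc midpoint on the wheel.
Short-arc midpoint of 180° and 240°: 210°.
Base is 180° from the complement: 210 − 180 = 30°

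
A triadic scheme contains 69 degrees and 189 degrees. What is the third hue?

A triad spaces three hues 120° apart.
The full set is {69°, 189°, 309°}.

309°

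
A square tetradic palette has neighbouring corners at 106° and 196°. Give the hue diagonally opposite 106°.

286°

A square tetradic scheme places four hues 90° apart; opposite corners are 180° apart.
106 + 180 = 286°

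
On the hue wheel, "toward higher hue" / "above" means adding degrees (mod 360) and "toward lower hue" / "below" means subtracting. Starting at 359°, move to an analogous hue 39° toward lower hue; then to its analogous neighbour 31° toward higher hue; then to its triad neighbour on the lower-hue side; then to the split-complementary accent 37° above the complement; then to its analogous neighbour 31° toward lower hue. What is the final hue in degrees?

analog 39° ↓ −39°: 359 − 39 = 320°
analog 31° ↑ +31°: 320 + 31 = 351°
triadic ↓ −120°: 351 − 120 = 231°
split-comp 37° ↑ +217°: 231 + 217 = 448 → 448 − 360 = 88°
analog 31° ↓ −31°: 88 − 31 = 57°

57°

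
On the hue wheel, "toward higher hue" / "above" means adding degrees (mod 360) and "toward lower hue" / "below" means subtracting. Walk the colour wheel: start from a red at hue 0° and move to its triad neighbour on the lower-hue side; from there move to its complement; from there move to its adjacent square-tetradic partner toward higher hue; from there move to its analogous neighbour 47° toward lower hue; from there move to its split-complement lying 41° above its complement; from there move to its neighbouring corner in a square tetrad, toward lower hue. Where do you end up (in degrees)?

234°

triadic ↓ −120°: 0 − 120 = -120 → -120 + 360 = 240°
complement +180°: 240 + 180 = 420 → 420 − 360 = 60°
square ↑ +90°: 60 + 90 = 150°
analog 47° ↓ −47°: 150 − 47 = 103°
split-comp 41° ↑ +221°: 103 + 221 = 324°
square ↓ −90°: 324 − 90 = 234°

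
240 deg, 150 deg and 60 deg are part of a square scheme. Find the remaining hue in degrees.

A square tetradic scheme places four hues every 90°.
The full set through 60° is {60°, 150°, 240°, 330°}.
Given {60°, 150°, 240°}, the missing hue is 330°.

330°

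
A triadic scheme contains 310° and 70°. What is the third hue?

A triad spaces three hues 120° apart.
The full set is {70°, 190°, 310°}.

190°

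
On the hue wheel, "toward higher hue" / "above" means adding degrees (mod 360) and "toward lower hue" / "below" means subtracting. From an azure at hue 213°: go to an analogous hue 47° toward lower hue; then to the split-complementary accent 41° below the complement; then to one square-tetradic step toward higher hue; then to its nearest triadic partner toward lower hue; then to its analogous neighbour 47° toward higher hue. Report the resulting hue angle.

322°

analog 47° ↓ −47°: 213 − 47 = 166°
split-comp 41° ↓ +139°: 166 + 139 = 305°
square ↑ +90°: 305 + 90 = 395 → 395 − 360 = 35°
triadic ↓ −120°: 35 − 120 = -85 → -85 + 360 = 275°
analog 47° ↑ +47°: 275 + 47 = 322°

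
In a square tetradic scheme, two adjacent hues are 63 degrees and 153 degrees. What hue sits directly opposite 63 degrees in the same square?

243°

A square tetradic scheme places four hues 90° apart; opposite corners are 180° apart.
63 + 180 = 243°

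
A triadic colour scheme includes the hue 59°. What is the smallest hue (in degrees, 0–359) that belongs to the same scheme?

A triad places three hues 120° apart.
The full set through 59° is {59°, 179°, 299°}.

59°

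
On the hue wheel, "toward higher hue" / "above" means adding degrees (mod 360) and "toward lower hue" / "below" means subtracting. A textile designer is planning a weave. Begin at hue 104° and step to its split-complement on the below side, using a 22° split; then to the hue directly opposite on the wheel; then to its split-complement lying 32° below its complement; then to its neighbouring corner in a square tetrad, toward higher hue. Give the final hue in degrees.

320°

split-comp 22° ↓ +158°: 104 + 158 = 262°
complement +180°: 262 + 180 = 442 → 442 − 360 = 82°
split-comp 32° ↓ +148°: 82 + 148 = 230°
square ↑ +90°: 230 + 90 = 320°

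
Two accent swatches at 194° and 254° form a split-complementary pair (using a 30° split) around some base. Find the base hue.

44°

The accents sit 30° either side of the complement, so the complement is their short-arc midpoint on the wheel.
Short-arc midpoint of 194° and 254°: 224°.
Base is 180° from the complement: 224 − 180 = 44°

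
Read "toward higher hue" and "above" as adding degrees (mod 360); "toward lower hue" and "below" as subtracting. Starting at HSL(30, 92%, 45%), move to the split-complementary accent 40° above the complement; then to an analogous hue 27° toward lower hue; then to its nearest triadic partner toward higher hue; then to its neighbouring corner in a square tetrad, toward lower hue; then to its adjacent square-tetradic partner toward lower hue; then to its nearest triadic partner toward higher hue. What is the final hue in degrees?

+220° (split-comp 40° ↑): 30 + 220 = 250°
−27° (analog 27° ↓): 250 − 27 = 223°
+120° (triadic ↑): 223 + 120 = 343°
−90° (square ↓): 343 − 90 = 253°
−90° (square ↓): 253 − 90 = 163°
+120° (triadic ↑): 163 + 120 = 283°

283°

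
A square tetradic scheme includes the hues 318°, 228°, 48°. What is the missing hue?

138°

A square tetradic scheme places four hues every 90°.
The full set through 48° is {48°, 138°, 228°, 318°}.
Given {48°, 228°, 318°}, the missing hue is 138°.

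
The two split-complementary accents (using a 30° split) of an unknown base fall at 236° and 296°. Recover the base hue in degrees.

The accents sit 30° either side of the complement, so the complement is their short-arc midpoint on the wheel.
Short-arc midpoint of 236° and 296°: 266°.
Base is 180° from the complement: 266 − 180 = 86°

86°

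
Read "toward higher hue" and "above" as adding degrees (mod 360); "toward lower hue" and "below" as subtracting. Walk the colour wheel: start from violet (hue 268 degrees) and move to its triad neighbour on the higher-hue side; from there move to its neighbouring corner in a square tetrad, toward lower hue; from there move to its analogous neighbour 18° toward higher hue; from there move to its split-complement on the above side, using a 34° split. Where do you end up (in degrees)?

170°

268 + 120 = 388 → 388 − 360 = 28°   (triadic ↑)
28 − 90 = -62 → -62 + 360 = 298°   (square ↓)
298 + 18 = 316°   (analog 18° ↑)
316 + 214 = 530 → 530 − 360 = 170°   (split-comp 34° ↑)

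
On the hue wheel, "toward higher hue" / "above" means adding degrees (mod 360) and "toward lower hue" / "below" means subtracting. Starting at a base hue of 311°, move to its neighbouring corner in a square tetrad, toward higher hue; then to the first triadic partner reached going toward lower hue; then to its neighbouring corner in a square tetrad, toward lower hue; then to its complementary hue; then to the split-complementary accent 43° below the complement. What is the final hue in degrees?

148°

311 + 90 = 401 → 401 − 360 = 41°   (square ↑)
41 − 120 = -79 → -79 + 360 = 281°   (triadic ↓)
281 − 90 = 191°   (square ↓)
191 + 180 = 371 → 371 − 360 = 11°   (complement)
11 + 137 = 148°   (split-comp 43° ↓)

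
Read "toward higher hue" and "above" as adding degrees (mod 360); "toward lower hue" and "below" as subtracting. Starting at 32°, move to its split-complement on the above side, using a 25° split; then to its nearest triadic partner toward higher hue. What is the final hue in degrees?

357°

32 + 205 = 237°   (split-comp 25° ↑)
237 + 120 = 357°   (triadic ↑)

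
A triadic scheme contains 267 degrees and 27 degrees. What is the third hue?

A triad spaces three hues 120° apart.
The full set is {27°, 147°, 267°}.

147°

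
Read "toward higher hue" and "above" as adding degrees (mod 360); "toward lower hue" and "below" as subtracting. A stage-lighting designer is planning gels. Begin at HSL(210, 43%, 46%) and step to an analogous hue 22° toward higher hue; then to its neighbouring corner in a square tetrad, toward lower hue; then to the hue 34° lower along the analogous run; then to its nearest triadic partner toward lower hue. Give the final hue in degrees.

210 + 22 = 232°   (analog 22° ↑)
232 − 90 = 142°   (square ↓)
142 − 34 = 108°   (analog 34° ↓)
108 − 120 = -12 → -12 + 360 = 348°   (triadic ↓)

348°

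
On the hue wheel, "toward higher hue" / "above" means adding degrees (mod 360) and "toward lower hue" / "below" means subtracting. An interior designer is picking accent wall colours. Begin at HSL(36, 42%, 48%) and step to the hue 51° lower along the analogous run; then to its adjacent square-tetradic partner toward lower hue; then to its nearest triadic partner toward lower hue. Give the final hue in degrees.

36 − 51 = -15 → -15 + 360 = 345°   (analog 51° ↓)
345 − 90 = 255°   (square ↓)
255 − 120 = 135°   (triadic ↓)

135°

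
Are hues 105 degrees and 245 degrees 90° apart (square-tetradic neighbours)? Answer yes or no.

no

Angular distance: |105 − 245| = 140 = 140°.
90° apart (square-tetradic neighbours) requires 90°.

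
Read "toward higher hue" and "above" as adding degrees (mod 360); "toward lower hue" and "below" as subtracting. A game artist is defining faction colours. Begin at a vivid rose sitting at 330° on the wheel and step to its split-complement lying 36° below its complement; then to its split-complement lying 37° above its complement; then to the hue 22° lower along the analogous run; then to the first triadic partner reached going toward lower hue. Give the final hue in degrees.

189°

+144° (split-comp 36° ↓): 330 + 144 = 474 → 474 − 360 = 114°
+217° (split-comp 37° ↑): 114 + 217 = 331°
−22° (analog 22° ↓): 331 − 22 = 309°
−120° (triadic ↓): 309 − 120 = 189°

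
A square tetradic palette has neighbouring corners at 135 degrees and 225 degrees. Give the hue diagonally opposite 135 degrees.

A square tetradic scheme places four hues 90° apart; opposite corners are 180° apart.
135 + 180 = 315°

315°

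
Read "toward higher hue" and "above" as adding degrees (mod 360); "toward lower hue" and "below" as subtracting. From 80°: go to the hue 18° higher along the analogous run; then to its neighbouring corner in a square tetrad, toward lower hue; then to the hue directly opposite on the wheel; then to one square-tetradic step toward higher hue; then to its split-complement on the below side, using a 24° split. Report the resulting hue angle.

74°

+18° (analog 18° ↑): 80 + 18 = 98°
−90° (square ↓): 98 − 90 = 8°
+180° (complement): 8 + 180 = 188°
+90° (square ↑): 188 + 90 = 278°
+156° (split-comp 24° ↓): 278 + 156 = 434 → 434 − 360 = 74°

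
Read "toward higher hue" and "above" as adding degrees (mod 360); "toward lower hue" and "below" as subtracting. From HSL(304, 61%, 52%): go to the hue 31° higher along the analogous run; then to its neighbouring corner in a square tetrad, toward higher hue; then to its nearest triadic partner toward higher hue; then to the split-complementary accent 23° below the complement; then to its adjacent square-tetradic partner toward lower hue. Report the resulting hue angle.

analog 31° ↑ +31°: 304 + 31 = 335°
square ↑ +90°: 335 + 90 = 425 → 425 − 360 = 65°
triadic ↑ +120°: 65 + 120 = 185°
split-comp 23° ↓ +157°: 185 + 157 = 342°
square ↓ −90°: 342 − 90 = 252°

252°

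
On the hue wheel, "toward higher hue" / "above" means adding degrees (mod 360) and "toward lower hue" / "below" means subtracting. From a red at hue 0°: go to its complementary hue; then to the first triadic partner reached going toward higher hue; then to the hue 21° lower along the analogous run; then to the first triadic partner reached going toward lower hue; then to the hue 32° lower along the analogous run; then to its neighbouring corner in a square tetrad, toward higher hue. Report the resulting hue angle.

217°

0 + 180 = 180°   (complement)
180 + 120 = 300°   (triadic ↑)
300 − 21 = 279°   (analog 21° ↓)
279 − 120 = 159°   (triadic ↓)
159 − 32 = 127°   (analog 32° ↓)
127 + 90 = 217°   (square ↑)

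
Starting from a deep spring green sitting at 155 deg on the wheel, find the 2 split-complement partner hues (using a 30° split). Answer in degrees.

305° and 5°

Split-complementary hues sit 30° either side of the complement.
Complement of 155 deg: 155 + 180 = 335°
335 − 30 = 305°
335 + 30 = 365 → 365 − 360 = 5°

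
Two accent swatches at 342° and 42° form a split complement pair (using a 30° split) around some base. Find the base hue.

192°

The accents sit 30° either side of the complement, so the complement is their short-arc midpoint on the wheel.
Short-arc midpoint of 342° and 42°: 12°.
Base is 180° from the complement: 12 − 180 = -168 → -168 + 360 = 192°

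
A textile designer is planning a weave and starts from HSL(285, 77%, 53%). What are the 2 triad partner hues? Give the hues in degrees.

A triad places three hues 120° apart.
285 + 120 = 405 → 405 − 360 = 45°
285 + 240 = 525 → 525 − 360 = 165°

45° and 165°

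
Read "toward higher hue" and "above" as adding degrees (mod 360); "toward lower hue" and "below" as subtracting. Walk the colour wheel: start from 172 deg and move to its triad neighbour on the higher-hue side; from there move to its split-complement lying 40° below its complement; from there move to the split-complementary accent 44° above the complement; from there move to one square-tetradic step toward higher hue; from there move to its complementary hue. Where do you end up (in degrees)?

172 + 120 = 292°   (triadic ↑)
292 + 140 = 432 → 432 − 360 = 72°   (split-comp 40° ↓)
72 + 224 = 296°   (split-comp 44° ↑)
296 + 90 = 386 → 386 − 360 = 26°   (square ↑)
26 + 180 = 206°   (complement)

206°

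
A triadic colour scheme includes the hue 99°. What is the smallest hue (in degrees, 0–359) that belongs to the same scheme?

A triad places three hues 120° apart.
The full set through 99° is {99°, 219°, 339°}.

99°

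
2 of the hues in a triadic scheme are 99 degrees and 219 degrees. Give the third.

339°

A triad places three hues 120° apart.
The full set through 99° is {99°, 219°, 339°}.
Given {99°, 219°}, the missing hue is 339°.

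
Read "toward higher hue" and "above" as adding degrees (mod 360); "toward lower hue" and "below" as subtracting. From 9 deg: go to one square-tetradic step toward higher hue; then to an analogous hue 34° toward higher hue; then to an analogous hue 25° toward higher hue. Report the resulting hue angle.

+90° (square ↑): 9 + 90 = 99°
+34° (analog 34° ↑): 99 + 34 = 133°
+25° (analog 25° ↑): 133 + 25 = 158°

158°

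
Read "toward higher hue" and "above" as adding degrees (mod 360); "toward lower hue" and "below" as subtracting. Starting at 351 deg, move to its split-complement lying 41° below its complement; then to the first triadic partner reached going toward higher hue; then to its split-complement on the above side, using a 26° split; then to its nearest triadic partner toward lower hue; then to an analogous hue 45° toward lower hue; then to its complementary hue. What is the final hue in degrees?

split-comp 41° ↓ +139°: 351 + 139 = 490 → 490 − 360 = 130°
triadic ↑ +120°: 130 + 120 = 250°
split-comp 26° ↑ +206°: 250 + 206 = 456 → 456 − 360 = 96°
triadic ↓ −120°: 96 − 120 = -24 → -24 + 360 = 336°
analog 45° ↓ −45°: 336 − 45 = 291°
complement +180°: 291 + 180 = 471 → 471 − 360 = 111°

111°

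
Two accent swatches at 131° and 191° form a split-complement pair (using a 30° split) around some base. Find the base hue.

The accents sit 30° either side of the complement, so the complement is their short-arc midpoint on the wheel.
Short-arc midpoint of 131° and 191°: 161°.
Base is 180° from the complement: 161 − 180 = -19 → -19 + 360 = 341°

341°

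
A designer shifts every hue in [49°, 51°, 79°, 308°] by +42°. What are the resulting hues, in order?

91°, 93°, 121°, 350°

49 + 42 = 91°
51 + 42 = 93°
79 + 42 = 121°
308 + 42 = 350°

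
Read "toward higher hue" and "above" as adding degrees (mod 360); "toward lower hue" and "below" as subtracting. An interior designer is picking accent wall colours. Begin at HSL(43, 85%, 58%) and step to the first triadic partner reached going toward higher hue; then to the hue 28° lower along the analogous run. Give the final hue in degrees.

135°

+120° (triadic ↑): 43 + 120 = 163°
−28° (analog 28° ↓): 163 − 28 = 135°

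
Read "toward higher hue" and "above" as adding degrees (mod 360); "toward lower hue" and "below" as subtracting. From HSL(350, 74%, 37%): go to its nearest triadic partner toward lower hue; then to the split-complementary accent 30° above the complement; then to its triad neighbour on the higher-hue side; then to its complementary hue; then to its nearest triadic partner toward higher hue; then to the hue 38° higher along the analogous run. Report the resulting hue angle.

triadic ↓ −120°: 350 − 120 = 230°
split-comp 30° ↑ +210°: 230 + 210 = 440 → 440 − 360 = 80°
triadic ↑ +120°: 80 + 120 = 200°
complement +180°: 200 + 180 = 380 → 380 − 360 = 20°
triadic ↑ +120°: 20 + 120 = 140°
analog 38° ↑ +38°: 140 + 38 = 178°

178°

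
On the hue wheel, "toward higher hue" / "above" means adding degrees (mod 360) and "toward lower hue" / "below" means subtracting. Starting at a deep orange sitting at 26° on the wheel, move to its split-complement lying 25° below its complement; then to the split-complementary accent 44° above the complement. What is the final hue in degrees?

45°

split-comp 25° ↓ +155°: 26 + 155 = 181°
split-comp 44° ↑ +224°: 181 + 224 = 405 → 405 − 360 = 45°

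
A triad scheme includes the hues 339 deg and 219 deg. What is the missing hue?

A triad places three hues 120° apart.
The full set through 219° is {99°, 219°, 339°}.
Given {219°, 339°}, the missing hue is 99°.

99°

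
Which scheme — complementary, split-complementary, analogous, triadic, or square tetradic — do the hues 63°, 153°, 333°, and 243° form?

square tetradic

Sort the hues: 63°, 153°, 243°, 333°.
Successive gaps around the wheel: 90°, 90°, 90°, 90°.
Four hues every 90° form a square tetradic scheme.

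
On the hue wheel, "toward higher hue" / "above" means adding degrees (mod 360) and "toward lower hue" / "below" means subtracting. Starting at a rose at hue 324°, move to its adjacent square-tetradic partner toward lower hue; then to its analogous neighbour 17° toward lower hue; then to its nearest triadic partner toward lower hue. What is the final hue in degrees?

324 − 90 = 234°   (square ↓)
234 − 17 = 217°   (analog 17° ↓)
217 − 120 = 97°   (triadic ↓)

97°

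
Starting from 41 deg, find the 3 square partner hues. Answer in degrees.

A square tetradic scheme places four hues every 90°.
41 + 90 = 131°
41 + 180 = 221°
41 + 270 = 311°

131°, 221° and 311°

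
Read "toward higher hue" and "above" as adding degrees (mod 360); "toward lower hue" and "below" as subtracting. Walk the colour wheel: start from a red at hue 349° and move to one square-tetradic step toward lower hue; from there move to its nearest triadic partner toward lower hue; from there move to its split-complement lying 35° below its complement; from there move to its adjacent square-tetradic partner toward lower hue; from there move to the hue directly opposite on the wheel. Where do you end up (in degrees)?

349 − 90 = 259°   (square ↓)
259 − 120 = 139°   (triadic ↓)
139 + 145 = 284°   (split-comp 35° ↓)
284 − 90 = 194°   (square ↓)
194 + 180 = 374 → 374 − 360 = 14°   (complement)

14°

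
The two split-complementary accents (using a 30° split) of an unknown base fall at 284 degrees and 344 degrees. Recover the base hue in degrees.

The accents sit 30° either side of the complement, so the complement is their short-arc midpoint on the wheel.
Short-arc midpoint of 284° and 344°: 314°.
Base is 180° from the complement: 314 − 180 = 134°

134°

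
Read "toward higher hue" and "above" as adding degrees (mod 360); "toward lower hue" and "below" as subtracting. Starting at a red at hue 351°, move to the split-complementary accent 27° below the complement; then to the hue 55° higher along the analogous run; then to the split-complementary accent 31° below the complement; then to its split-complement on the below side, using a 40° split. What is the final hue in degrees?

128°

351 + 153 = 504 → 504 − 360 = 144°   (split-comp 27° ↓)
144 + 55 = 199°   (analog 55° ↑)
199 + 149 = 348°   (split-comp 31° ↓)
348 + 140 = 488 → 488 − 360 = 128°   (split-comp 40° ↓)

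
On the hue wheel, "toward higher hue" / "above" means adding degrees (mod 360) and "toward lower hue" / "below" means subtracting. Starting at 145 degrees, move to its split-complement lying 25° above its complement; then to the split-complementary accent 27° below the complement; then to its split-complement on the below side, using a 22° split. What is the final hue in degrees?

+205° (split-comp 25° ↑): 145 + 205 = 350°
+153° (split-comp 27° ↓): 350 + 153 = 503 → 503 − 360 = 143°
+158° (split-comp 22° ↓): 143 + 158 = 301°

301°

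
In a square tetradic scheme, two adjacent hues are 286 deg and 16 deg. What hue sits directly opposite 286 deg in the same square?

A square tetradic scheme places four hues 90° apart; opposite corners are 180° apart.
286 + 180 = 466 → 466 − 360 = 106°

106°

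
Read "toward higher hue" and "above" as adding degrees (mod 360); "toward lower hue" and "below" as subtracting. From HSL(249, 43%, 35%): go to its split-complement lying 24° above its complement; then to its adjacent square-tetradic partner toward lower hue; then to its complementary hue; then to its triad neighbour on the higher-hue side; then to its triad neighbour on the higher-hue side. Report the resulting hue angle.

+204° (split-comp 24° ↑): 249 + 204 = 453 → 453 − 360 = 93°
−90° (square ↓): 93 − 90 = 3°
+180° (complement): 3 + 180 = 183°
+120° (triadic ↑): 183 + 120 = 303°
+120° (triadic ↑): 303 + 120 = 423 → 423 − 360 = 63°

63°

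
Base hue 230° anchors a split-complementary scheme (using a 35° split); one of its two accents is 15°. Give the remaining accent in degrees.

Split-complementary hues sit 35° either side of the complement.
Complement of the base 230°: 230 + 180 = 410 → 410 − 360 = 50°
The given accent 15° is 35° one side of 50°; the other accent sits 35° the other side: 50 + 35 = 85°

85°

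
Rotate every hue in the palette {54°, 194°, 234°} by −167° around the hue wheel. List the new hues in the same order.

54 − 167 = -113 → -113 + 360 = 247°
194 − 167 = 27°
234 − 167 = 67°

247°, 27°, 67°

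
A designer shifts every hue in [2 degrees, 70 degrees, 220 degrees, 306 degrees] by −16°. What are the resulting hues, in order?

346°, 54°, 204°, 290°

2 − 16 = -14 → -14 + 360 = 346°
70 − 16 = 54°
220 − 16 = 204°
306 − 16 = 290°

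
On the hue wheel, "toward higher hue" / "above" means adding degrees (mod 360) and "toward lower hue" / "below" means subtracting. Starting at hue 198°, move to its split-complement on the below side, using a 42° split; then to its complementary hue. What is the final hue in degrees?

156°

198 + 138 = 336°   (split-comp 42° ↓)
336 + 180 = 516 → 516 − 360 = 156°   (complement)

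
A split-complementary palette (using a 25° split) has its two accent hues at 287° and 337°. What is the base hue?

132°

The accents sit 25° either side of the complement, so the complement is their short-arc midpoint on the wheel.
Short-arc midpoint of 287° and 337°: 312°.
Base is 180° from the complement: 312 − 180 = 132°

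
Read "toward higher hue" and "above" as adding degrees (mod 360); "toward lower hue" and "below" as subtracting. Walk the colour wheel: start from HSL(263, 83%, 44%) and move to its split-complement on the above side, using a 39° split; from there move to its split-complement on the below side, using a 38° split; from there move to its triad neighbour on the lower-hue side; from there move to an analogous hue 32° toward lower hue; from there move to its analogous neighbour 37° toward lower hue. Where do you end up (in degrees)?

75°

+219° (split-comp 39° ↑): 263 + 219 = 482 → 482 − 360 = 122°
+142° (split-comp 38° ↓): 122 + 142 = 264°
−120° (triadic ↓): 264 − 120 = 144°
−32° (analog 32° ↓): 144 − 32 = 112°
−37° (analog 37° ↓): 112 − 37 = 75°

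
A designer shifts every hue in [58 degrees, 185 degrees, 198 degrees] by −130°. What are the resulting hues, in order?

58 − 130 = -72 → -72 + 360 = 288°
185 − 130 = 55°
198 − 130 = 68°

288°, 55°, 68°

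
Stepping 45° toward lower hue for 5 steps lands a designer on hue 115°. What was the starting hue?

5 steps of 45° (toward lower hue) give a net shift of −225°.
Start = end − shift: 115 + 225 = 340°

340°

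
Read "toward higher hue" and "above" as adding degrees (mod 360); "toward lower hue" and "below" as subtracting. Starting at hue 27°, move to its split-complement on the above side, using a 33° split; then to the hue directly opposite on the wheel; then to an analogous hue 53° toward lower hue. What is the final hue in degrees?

27 + 213 = 240°   (split-comp 33° ↑)
240 + 180 = 420 → 420 − 360 = 60°   (complement)
60 − 53 = 7°   (analog 53° ↓)

7°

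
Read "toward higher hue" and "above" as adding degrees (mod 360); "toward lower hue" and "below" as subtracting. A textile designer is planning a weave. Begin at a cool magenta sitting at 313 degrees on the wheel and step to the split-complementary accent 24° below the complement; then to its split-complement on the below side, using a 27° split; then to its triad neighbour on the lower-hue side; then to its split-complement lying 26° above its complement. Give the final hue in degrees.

+156° (split-comp 24° ↓): 313 + 156 = 469 → 469 − 360 = 109°
+153° (split-comp 27° ↓): 109 + 153 = 262°
−120° (triadic ↓): 262 − 120 = 142°
+206° (split-comp 26° ↑): 142 + 206 = 348°

348°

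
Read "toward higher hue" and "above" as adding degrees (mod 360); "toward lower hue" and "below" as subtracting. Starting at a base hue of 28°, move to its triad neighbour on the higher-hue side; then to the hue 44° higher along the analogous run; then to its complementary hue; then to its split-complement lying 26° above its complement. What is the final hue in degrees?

218°

28 + 120 = 148°   (triadic ↑)
148 + 44 = 192°   (analog 44° ↑)
192 + 180 = 372 → 372 − 360 = 12°   (complement)
12 + 206 = 218°   (split-comp 26° ↑)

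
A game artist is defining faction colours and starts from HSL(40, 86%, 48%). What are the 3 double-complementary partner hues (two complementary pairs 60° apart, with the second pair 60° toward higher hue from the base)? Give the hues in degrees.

A rectangular tetradic uses two complementary pairs 60° apart: offsets 0°, 60°, 180°, 240°.
40 + 60 = 100°
40 + 180 = 220°
40 + 240 = 280°

100°, 220°, 280°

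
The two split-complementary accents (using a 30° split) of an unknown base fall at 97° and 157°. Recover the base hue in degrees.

307°

The accents sit 30° either side of the complement, so the complement is their short-arc midpoint on the wheel.
Short-arc midpoint of 97° and 157°: 127°.
Base is 180° from the complement: 127 − 180 = -53 → -53 + 360 = 307°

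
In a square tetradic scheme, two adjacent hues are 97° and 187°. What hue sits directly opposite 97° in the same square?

277°

A square tetradic scheme places four hues 90° apart; opposite corners are 180° apart.
97 + 180 = 277°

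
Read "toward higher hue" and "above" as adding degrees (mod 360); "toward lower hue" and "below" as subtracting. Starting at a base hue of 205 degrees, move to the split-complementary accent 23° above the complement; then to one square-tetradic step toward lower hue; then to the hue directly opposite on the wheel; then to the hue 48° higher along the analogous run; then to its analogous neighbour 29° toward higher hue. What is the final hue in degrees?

215°

205 + 203 = 408 → 408 − 360 = 48°   (split-comp 23° ↑)
48 − 90 = -42 → -42 + 360 = 318°   (square ↓)
318 + 180 = 498 → 498 − 360 = 138°   (complement)
138 + 48 = 186°   (analog 48° ↑)
186 + 29 = 215°   (analog 29° ↑)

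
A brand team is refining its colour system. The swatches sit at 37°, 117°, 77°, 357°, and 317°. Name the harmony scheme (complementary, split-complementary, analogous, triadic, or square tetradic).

Sort the hues: 37°, 77°, 117°, 317°, 357°.
Successive gaps around the wheel: 40°, 40°, 200°, 40°, 40°.
A run of hues at equal small steps (40°) with one large closing gap is an analogous group.

analogous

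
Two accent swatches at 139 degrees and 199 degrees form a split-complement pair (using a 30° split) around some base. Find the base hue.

The accents sit 30° either side of the complement, so the complement is their short-arc midpoint on the wheel.
Short-arc midpoint of 139° and 199°: 169°.
Base is 180° from the complement: 169 − 180 = -11 → -11 + 360 = 349°

349°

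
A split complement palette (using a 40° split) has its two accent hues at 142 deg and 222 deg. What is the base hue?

2°

The accents sit 40° either side of the complement, so the complement is their short-arc midpoint on the wheel.
Short-arc midpoint of 142° and 222°: 182°.
Base is 180° from the complement: 182 − 180 = 2°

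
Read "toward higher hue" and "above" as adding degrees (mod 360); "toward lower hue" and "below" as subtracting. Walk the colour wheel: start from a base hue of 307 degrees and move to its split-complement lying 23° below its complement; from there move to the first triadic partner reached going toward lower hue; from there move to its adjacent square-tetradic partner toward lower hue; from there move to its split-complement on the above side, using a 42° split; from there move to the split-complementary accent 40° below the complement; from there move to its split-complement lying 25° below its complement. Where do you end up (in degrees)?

307 + 157 = 464 → 464 − 360 = 104°   (split-comp 23° ↓)
104 − 120 = -16 → -16 + 360 = 344°   (triadic ↓)
344 − 90 = 254°   (square ↓)
254 + 222 = 476 → 476 − 360 = 116°   (split-comp 42° ↑)
116 + 140 = 256°   (split-comp 40° ↓)
256 + 155 = 411 → 411 − 360 = 51°   (split-comp 25° ↓)

51°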